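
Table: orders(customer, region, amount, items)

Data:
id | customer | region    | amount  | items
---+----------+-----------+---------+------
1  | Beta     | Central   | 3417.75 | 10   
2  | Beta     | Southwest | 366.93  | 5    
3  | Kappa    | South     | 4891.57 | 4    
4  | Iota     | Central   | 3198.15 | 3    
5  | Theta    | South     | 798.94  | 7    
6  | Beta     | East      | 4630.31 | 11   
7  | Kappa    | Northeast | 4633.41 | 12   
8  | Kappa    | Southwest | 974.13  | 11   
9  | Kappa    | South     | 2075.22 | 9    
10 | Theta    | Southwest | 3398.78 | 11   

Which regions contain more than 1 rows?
SELECT region, COUNT(*) as cnt
FROM orders
GROUP BY region
HAVING COUNT(*) > 1

Result:
  Central: 2
  South: 3
  Southwest: 3

Note: HAVING filters groups after aggregation, WHERE filters rows before.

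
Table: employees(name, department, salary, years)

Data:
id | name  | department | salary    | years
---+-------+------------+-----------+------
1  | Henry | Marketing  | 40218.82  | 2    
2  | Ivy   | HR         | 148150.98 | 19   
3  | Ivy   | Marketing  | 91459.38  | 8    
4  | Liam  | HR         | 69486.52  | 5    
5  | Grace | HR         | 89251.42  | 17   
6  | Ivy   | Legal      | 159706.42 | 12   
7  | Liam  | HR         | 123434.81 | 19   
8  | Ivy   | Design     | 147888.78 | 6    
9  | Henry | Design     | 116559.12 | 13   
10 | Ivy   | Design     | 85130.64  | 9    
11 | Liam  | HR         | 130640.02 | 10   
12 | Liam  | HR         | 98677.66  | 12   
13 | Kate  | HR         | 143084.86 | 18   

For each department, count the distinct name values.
SELECT department, COUNT(DISTINCT name)
FROM employees
GROUP BY department

Result:
  Design: 2 distinct
  HR: 4 distinct
  Legal: 1 distinct
  Marketing: 2 distinct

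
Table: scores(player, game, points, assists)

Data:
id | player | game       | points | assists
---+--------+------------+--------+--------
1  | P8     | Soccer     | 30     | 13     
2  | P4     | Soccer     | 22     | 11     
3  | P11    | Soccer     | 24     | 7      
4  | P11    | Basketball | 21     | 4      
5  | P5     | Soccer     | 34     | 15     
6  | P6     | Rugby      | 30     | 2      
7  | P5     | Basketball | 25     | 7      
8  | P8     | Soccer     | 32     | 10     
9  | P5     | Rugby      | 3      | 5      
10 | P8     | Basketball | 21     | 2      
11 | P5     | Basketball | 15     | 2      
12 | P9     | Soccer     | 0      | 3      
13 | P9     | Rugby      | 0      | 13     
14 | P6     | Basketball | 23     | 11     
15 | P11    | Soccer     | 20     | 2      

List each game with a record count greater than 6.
SELECT game, COUNT(*) as cnt
FROM scores
GROUP BY game
HAVING COUNT(*) > 6

Result:
  Soccer: 7

Note: HAVING filters groups after aggregation, WHERE filters rows before.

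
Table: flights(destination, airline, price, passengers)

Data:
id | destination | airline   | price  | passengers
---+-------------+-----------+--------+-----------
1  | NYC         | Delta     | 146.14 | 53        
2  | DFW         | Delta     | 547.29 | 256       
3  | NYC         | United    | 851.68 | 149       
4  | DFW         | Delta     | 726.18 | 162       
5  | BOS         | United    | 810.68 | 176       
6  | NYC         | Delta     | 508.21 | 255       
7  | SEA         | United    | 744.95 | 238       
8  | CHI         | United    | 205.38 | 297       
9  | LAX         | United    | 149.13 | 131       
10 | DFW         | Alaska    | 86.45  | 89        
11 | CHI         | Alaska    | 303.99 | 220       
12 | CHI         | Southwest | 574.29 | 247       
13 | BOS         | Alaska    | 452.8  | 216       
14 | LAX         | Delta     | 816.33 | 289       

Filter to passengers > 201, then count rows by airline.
SELECT airline, COUNT(*)
FROM flights
WHERE passengers > 201
GROUP BY airline

Note: WHERE filters rows before grouping.

Result:
  Alaska: 2
  Delta: 3
  Southwest: 1
  United: 2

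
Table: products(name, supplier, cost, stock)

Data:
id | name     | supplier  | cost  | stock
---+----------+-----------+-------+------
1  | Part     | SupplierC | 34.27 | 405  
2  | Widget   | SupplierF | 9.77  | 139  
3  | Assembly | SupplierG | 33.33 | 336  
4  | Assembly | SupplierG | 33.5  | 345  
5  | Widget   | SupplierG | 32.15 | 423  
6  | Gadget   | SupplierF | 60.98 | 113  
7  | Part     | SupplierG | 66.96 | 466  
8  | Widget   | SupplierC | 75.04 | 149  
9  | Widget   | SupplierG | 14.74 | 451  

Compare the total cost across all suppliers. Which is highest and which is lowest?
SELECT supplier, SUM(cost)
FROM products
GROUP BY supplier
ORDER BY SUM(cost)

All groups:
  SupplierF: 70.75
  SupplierC: 109.31
  SupplierG: 180.68

Highest: SupplierG (180.68)
Lowest: SupplierF (70.75)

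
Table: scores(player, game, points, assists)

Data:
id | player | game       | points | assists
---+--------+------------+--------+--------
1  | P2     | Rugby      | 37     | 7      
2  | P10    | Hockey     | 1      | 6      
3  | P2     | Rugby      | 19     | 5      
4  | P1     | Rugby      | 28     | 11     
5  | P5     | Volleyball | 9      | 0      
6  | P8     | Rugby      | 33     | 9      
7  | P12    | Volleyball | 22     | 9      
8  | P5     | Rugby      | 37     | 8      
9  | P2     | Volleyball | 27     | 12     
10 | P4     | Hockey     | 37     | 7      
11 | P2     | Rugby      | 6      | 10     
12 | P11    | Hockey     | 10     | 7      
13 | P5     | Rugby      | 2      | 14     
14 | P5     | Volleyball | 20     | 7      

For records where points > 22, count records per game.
SELECT game, COUNT(*)
FROM scores
WHERE points > 22
GROUP BY game

Note: WHERE filters rows before grouping.

Result:
  Hockey: 1
  Rugby: 4
  Volleyball: 1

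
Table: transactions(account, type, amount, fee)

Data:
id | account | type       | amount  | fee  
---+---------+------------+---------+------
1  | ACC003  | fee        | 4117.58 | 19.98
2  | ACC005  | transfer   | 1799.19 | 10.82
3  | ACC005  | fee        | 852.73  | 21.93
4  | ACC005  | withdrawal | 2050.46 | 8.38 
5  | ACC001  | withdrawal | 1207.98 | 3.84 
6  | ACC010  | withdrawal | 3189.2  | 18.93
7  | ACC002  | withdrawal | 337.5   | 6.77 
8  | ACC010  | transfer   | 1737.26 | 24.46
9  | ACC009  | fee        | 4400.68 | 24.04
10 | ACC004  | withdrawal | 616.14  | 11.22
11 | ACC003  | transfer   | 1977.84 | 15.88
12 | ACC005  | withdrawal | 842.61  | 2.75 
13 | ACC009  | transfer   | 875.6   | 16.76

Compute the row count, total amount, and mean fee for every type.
SELECT type,
       COUNT(*) as cnt,
       SUM(amount) as total_amount,
       AVG(fee) as avg_fee
FROM transactions
GROUP BY type

Result:
  fee: 3 records, 9370.99 total amount, 21.98 avg fee
  transfer: 4 records, 6389.89 total amount, 16.98 avg fee
  withdrawal: 6 records, 8243.89 total amount, 8.65 avg fee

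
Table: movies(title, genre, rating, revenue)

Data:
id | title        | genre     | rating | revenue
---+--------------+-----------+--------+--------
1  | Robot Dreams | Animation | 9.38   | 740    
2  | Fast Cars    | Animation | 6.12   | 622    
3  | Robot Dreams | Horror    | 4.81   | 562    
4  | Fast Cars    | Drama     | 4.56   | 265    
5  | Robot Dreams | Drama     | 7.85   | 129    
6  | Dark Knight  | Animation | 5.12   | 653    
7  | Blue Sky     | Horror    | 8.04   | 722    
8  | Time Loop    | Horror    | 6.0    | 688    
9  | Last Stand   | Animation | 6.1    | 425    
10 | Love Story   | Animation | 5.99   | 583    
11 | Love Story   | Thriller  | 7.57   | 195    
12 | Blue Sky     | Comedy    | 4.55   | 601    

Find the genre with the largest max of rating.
SELECT genre, MAX(rating) as val
FROM movies
GROUP BY genre
ORDER BY val DESC
LIMIT 1

Result: Animation with max(rating) = 9.38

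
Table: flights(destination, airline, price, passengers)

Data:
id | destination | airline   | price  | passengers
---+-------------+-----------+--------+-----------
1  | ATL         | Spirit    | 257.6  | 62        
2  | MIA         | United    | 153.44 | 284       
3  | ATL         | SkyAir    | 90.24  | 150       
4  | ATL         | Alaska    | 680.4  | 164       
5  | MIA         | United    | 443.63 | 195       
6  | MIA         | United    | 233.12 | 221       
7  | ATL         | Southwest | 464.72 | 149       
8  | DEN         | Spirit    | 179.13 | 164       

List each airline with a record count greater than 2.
SELECT airline, COUNT(*) as cnt
FROM flights
GROUP BY airline
HAVING COUNT(*) > 2

Result:
  United: 3

Note: HAVING filters groups after aggregation, WHERE filters rows before.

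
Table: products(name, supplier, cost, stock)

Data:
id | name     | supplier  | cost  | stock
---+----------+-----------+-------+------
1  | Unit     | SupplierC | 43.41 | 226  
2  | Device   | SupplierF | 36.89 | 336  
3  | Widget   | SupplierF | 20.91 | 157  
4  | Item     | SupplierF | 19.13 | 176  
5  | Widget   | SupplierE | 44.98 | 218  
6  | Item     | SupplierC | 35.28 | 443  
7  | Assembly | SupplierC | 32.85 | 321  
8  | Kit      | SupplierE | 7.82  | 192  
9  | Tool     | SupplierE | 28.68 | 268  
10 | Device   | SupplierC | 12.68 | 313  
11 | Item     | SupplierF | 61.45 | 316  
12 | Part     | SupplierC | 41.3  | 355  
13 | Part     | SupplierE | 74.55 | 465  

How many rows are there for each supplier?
SELECT supplier, COUNT(*) as count
FROM products
GROUP BY supplier

Result:
  SupplierC: 5
  SupplierE: 4
  SupplierF: 4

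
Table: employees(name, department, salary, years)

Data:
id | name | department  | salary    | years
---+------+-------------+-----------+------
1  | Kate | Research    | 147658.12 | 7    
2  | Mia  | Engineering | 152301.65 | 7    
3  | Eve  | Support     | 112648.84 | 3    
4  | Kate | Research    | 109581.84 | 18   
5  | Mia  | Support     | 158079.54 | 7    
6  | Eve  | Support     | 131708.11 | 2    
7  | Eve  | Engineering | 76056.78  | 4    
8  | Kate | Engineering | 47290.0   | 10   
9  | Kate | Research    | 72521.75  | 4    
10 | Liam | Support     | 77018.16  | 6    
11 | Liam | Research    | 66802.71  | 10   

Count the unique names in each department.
SELECT department, COUNT(DISTINCT name)
FROM employees
GROUP BY department

Result:
  Engineering: 3 distinct
  Research: 2 distinct
  Support: 3 distinct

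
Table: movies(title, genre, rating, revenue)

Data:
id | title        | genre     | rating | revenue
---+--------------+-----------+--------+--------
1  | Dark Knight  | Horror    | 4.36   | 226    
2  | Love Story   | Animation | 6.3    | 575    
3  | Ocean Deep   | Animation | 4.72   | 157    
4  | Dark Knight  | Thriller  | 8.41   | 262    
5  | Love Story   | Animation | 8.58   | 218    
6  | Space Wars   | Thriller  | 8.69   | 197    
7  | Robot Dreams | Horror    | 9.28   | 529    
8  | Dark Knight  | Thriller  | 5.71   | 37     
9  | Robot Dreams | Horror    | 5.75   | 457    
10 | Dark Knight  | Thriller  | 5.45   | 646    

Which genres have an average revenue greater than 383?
SELECT genre, AVG(revenue)
FROM movies
GROUP BY genre
HAVING AVG(revenue) > 383

Result:
  Horror: avg=404.00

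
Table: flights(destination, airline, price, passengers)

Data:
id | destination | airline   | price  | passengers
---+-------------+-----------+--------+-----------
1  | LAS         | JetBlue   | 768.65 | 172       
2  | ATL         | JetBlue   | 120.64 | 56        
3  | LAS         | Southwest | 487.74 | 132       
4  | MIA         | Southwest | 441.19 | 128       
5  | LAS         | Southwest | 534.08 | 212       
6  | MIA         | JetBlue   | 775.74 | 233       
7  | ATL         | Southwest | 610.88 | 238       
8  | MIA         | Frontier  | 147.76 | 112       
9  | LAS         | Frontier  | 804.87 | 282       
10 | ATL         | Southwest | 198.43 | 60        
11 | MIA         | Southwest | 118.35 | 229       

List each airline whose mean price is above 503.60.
SELECT airline, AVG(price)
FROM flights
GROUP BY airline
HAVING AVG(price) > 503.60

Result:
  JetBlue: avg=555.01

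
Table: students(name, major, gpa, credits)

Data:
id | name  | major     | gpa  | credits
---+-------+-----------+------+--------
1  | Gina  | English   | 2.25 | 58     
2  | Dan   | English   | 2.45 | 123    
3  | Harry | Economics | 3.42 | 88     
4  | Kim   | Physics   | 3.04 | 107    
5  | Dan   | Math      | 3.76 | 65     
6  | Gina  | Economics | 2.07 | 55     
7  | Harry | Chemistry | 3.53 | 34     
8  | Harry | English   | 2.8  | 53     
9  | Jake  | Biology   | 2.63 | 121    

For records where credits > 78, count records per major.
SELECT major, COUNT(*)
FROM students
WHERE credits > 78
GROUP BY major

Note: WHERE filters rows before grouping.

Result:
  Biology: 1
  Economics: 1
  English: 1
  Physics: 1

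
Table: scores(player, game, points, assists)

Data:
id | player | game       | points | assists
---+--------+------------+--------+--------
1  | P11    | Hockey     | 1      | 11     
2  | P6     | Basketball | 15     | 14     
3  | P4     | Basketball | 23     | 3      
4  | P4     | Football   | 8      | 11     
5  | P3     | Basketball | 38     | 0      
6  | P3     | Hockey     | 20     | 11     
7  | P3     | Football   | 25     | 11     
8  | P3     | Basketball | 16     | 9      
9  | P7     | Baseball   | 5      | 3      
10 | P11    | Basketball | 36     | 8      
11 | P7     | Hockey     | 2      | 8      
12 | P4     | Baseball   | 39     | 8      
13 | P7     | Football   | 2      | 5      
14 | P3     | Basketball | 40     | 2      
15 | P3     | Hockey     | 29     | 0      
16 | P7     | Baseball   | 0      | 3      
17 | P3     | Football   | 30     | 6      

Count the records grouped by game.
SELECT game, COUNT(*) as count
FROM scores
GROUP BY game

Result:
  Baseball: 3
  Basketball: 6
  Football: 4
  Hockey: 4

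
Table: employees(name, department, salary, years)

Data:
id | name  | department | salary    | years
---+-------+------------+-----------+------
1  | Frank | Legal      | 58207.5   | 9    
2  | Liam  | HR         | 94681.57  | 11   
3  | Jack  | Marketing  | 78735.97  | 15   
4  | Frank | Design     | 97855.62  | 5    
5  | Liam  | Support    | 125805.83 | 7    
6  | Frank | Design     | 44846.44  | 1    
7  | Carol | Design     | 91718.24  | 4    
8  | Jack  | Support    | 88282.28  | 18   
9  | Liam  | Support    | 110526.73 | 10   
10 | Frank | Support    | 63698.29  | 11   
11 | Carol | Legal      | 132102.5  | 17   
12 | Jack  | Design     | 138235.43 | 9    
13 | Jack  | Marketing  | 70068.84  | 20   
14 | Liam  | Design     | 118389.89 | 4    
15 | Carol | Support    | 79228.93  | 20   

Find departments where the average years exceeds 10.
SELECT department, AVG(years)
FROM employees
GROUP BY department
HAVING AVG(years) > 10

Result:
  HR: avg=11.00
  Legal: avg=13.00
  Marketing: avg=17.50
  Support: avg=13.20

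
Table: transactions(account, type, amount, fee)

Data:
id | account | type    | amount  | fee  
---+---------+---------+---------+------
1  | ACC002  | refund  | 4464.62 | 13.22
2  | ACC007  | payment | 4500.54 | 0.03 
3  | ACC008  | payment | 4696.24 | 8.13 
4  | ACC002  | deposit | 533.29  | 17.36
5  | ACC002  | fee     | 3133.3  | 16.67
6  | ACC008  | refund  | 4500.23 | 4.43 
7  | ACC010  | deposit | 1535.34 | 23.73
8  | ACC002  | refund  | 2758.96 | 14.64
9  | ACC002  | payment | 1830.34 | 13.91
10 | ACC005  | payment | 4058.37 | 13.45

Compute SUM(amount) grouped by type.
SELECT type, SUM(amount) as result
FROM transactions
GROUP BY type

Result:
  deposit: 2068.63
  fee: 3133.30
  payment: 15085.49
  refund: 11723.81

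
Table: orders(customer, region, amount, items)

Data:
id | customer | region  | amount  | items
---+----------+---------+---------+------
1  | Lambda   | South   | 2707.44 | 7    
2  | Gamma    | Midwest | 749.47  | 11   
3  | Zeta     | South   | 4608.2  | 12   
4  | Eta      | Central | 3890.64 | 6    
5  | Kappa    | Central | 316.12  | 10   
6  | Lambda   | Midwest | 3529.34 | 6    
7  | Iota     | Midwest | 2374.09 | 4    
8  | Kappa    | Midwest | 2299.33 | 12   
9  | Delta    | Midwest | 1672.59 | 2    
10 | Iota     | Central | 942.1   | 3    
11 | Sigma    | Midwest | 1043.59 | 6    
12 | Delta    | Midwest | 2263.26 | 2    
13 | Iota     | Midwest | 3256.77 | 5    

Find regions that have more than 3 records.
SELECT region, COUNT(*) as cnt
FROM orders
GROUP BY region
HAVING COUNT(*) > 3

Result:
  Midwest: 8

Note: HAVING filters groups after aggregation, WHERE filters rows before.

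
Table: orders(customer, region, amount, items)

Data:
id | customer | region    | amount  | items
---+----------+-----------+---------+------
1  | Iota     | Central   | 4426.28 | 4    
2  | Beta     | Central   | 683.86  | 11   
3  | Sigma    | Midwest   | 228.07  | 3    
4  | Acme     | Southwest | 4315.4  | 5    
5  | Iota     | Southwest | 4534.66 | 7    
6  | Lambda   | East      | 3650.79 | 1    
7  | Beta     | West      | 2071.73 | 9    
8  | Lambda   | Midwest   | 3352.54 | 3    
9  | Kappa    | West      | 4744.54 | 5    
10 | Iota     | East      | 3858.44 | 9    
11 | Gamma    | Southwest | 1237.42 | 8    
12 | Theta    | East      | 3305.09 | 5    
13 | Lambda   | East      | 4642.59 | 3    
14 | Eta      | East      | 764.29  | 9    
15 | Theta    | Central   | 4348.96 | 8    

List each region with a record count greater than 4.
SELECT region, COUNT(*) as cnt
FROM orders
GROUP BY region
HAVING COUNT(*) > 4

Result:
  East: 5

Note: HAVING filters groups after aggregation, WHERE filters rows before.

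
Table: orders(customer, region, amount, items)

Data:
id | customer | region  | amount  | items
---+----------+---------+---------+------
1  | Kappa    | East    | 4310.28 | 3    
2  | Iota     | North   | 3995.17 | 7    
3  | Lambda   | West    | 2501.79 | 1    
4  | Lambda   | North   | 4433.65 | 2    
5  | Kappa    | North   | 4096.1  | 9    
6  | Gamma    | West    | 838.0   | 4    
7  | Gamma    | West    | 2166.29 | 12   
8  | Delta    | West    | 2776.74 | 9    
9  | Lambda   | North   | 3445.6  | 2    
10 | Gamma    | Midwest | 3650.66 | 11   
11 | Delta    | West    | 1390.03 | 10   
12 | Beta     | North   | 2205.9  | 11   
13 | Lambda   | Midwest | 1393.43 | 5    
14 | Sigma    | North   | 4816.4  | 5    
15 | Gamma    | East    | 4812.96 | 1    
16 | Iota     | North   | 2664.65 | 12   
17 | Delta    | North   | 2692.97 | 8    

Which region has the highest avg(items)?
SELECT region, AVG(items) as val
FROM orders
GROUP BY region
ORDER BY val DESC
LIMIT 1

Result: Midwest with avg(items) = 8.00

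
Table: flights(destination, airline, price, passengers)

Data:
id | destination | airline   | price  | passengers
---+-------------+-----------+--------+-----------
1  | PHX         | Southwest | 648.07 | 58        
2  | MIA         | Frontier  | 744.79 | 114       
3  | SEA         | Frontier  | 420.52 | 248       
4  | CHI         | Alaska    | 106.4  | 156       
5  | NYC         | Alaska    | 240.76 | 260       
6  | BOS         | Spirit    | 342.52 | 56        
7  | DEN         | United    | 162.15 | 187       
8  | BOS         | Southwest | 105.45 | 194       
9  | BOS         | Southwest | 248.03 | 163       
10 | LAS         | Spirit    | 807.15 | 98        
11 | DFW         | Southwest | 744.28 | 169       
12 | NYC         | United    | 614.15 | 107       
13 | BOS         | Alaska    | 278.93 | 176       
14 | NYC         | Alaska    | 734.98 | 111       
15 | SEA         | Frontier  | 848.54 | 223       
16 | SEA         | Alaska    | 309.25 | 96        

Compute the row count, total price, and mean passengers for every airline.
SELECT airline,
       COUNT(*) as cnt,
       SUM(price) as total_price,
       AVG(passengers) as avg_passengers
FROM flights
GROUP BY airline

Result:
  Alaska: 5 records, 1670.32 total price, 159.80 avg passengers
  Frontier: 3 records, 2013.85 total price, 195.00 avg passengers
  Southwest: 4 records, 1745.83 total price, 146.00 avg passengers
  Spirit: 2 records, 1149.67 total price, 77.00 avg passengers
  United: 2 records, 776.30 total price, 147.00 avg passengers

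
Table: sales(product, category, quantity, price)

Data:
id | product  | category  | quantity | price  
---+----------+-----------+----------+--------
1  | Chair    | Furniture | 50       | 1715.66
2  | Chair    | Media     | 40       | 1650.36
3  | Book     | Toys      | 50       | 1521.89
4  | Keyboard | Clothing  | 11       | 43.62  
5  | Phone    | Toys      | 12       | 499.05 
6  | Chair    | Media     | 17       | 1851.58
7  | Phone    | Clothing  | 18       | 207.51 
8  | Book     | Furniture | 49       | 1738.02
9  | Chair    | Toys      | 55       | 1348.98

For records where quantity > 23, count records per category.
SELECT category, COUNT(*)
FROM sales
WHERE quantity > 23
GROUP BY category

Note: WHERE filters rows before grouping.

Result:
  Furniture: 2
  Media: 1
  Toys: 2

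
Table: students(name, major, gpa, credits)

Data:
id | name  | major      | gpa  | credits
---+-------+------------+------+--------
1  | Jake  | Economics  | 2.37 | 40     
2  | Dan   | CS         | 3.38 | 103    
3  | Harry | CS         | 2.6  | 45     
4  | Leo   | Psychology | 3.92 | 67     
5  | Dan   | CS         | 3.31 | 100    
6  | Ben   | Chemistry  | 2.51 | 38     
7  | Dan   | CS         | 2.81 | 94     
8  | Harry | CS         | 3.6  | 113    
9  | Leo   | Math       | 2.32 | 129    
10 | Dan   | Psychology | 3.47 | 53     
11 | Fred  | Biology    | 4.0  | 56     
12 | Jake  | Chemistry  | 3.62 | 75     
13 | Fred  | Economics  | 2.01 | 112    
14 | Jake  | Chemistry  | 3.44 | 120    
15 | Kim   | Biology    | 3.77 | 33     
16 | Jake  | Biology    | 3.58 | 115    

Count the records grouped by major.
SELECT major, COUNT(*) as count
FROM students
GROUP BY major

Result:
  Biology: 3
  CS: 5
  Chemistry: 3
  Economics: 2
  Math: 1
  Psychology: 2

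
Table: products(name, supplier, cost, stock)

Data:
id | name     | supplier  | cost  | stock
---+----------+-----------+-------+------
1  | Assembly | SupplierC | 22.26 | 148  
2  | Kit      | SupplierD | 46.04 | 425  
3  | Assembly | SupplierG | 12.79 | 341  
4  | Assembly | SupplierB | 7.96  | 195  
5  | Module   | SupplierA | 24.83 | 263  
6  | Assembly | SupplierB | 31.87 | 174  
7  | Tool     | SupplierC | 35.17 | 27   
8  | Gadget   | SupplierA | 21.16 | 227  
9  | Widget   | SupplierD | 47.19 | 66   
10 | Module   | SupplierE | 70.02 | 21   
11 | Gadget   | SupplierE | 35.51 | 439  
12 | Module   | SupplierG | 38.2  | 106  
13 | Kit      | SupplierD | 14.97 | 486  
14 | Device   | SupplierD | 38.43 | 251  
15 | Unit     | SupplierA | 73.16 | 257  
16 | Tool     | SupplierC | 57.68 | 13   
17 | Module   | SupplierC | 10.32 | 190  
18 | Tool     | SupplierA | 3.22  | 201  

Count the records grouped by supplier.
SELECT supplier, COUNT(*) as count
FROM products
GROUP BY supplier

Result:
  SupplierA: 4
  SupplierB: 2
  SupplierC: 4
  SupplierD: 4
  SupplierE: 2
  SupplierG: 2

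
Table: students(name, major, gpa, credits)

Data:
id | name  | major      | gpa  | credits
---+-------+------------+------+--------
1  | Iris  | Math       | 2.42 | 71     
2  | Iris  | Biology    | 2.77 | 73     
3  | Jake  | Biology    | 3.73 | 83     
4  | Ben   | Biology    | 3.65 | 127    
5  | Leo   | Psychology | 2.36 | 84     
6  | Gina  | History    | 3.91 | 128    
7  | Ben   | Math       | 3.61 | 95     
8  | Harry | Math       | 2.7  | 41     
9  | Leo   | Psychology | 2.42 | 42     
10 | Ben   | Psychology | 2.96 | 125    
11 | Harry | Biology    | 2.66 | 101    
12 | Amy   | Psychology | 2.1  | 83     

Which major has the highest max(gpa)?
SELECT major, MAX(gpa) as val
FROM students
GROUP BY major
ORDER BY val DESC
LIMIT 1

Result: History with max(gpa) = 3.91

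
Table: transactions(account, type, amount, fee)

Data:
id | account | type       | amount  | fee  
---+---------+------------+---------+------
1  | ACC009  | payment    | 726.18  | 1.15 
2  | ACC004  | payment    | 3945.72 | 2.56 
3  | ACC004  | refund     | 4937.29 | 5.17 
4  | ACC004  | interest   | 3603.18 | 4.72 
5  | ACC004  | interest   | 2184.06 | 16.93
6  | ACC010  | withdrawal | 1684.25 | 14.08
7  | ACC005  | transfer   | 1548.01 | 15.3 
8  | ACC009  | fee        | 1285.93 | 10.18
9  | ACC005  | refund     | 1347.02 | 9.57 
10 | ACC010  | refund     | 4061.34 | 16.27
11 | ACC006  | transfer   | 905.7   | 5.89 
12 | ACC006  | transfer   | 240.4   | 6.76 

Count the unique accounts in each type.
SELECT type, COUNT(DISTINCT account)
FROM transactions
GROUP BY type

Result:
  fee: 1 distinct
  interest: 1 distinct
  payment: 2 distinct
  refund: 3 distinct
  transfer: 2 distinct
  withdrawal: 1 distinct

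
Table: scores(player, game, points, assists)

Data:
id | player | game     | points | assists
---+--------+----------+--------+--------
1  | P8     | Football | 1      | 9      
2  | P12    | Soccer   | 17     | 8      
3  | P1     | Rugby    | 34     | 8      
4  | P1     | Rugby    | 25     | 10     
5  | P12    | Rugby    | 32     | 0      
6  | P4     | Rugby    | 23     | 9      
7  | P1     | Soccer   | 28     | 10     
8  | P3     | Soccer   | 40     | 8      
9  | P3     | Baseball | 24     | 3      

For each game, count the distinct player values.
SELECT game, COUNT(DISTINCT player)
FROM scores
GROUP BY game

Result:
  Baseball: 1 distinct
  Football: 1 distinct
  Rugby: 3 distinct
  Soccer: 3 distinct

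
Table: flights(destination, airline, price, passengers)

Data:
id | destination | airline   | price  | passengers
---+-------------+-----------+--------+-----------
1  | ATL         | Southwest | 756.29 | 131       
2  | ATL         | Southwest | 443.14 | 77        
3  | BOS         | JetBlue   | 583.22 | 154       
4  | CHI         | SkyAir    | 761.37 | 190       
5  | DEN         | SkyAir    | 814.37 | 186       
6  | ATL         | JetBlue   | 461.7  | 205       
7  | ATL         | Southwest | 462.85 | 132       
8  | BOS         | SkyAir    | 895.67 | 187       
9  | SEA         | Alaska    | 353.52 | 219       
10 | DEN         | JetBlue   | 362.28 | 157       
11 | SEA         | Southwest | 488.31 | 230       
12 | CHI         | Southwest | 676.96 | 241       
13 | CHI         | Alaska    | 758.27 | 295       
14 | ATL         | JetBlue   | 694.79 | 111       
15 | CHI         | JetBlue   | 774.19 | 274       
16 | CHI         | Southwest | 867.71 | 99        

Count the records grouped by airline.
SELECT airline, COUNT(*) as count
FROM flights
GROUP BY airline

Result:
  Alaska: 2
  JetBlue: 5
  SkyAir: 3
  Southwest: 6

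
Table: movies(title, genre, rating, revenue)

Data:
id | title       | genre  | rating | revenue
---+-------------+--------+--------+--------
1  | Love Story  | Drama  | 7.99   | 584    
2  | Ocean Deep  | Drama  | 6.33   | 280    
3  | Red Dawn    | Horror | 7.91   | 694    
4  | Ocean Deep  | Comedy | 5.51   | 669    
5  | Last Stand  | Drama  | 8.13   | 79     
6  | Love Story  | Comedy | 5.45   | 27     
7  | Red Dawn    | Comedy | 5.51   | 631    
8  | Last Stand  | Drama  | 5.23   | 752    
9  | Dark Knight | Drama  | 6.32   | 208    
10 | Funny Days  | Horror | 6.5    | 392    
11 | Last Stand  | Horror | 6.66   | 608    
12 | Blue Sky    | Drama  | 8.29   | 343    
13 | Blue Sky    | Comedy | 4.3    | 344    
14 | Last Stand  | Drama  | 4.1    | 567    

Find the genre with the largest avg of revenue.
SELECT genre, AVG(revenue) as val
FROM movies
GROUP BY genre
ORDER BY val DESC
LIMIT 1

Result: Horror with avg(revenue) = 564.67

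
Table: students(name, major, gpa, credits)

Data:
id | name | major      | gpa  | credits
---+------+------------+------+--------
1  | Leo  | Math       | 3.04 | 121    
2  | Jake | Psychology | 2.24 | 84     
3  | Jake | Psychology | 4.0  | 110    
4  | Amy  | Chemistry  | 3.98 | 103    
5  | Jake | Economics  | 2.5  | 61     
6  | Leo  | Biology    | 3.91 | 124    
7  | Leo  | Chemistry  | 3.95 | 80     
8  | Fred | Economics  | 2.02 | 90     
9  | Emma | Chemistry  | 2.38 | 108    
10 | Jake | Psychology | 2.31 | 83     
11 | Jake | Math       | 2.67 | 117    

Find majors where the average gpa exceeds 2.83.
SELECT major, AVG(gpa)
FROM students
GROUP BY major
HAVING AVG(gpa) > 2.83

Result:
  Biology: avg=3.91
  Chemistry: avg=3.44
  Math: avg=2.86
  Psychology: avg=2.85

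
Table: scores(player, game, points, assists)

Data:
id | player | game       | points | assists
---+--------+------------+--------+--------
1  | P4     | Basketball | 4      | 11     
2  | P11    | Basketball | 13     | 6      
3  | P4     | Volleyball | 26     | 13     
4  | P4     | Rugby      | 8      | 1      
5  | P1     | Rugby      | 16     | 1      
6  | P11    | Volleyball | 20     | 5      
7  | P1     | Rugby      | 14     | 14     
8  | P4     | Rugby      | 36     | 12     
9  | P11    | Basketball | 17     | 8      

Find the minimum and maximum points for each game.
SELECT game, MIN(points), MAX(points)
FROM scores
GROUP BY game

Result:
  Basketball: min=4, max=17
  Rugby: min=8, max=36
  Volleyball: min=20, max=26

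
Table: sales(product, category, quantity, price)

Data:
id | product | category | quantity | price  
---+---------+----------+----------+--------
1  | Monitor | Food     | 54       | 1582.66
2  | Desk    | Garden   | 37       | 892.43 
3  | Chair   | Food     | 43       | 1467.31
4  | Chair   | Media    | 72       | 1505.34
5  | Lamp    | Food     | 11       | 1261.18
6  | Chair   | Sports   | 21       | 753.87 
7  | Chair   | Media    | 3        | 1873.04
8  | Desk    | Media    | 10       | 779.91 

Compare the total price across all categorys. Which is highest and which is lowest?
SELECT category, SUM(price)
FROM sales
GROUP BY category
ORDER BY SUM(price)

All groups:
  Sports: 753.87
  Garden: 892.43
  Media: 4158.29
  Food: 4311.15

Highest: Food (4311.15)
Lowest: Sports (753.87)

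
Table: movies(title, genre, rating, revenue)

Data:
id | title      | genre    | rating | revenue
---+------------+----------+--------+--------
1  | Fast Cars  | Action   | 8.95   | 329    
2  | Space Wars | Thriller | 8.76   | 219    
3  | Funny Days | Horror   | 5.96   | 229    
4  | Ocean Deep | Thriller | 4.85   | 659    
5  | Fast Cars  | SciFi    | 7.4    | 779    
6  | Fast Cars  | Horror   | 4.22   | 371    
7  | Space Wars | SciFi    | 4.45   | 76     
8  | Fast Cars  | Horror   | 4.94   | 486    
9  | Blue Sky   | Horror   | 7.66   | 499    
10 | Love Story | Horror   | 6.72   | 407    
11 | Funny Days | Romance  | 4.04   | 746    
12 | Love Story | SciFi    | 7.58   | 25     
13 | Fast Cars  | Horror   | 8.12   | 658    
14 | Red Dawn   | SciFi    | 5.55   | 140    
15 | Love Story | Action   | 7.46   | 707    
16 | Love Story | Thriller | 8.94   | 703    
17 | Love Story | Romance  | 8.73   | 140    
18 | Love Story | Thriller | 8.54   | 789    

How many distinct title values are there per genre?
SELECT genre, COUNT(DISTINCT title)
FROM movies
GROUP BY genre

Result:
  Action: 2 distinct
  Horror: 4 distinct
  Romance: 2 distinct
  SciFi: 4 distinct
  Thriller: 3 distinct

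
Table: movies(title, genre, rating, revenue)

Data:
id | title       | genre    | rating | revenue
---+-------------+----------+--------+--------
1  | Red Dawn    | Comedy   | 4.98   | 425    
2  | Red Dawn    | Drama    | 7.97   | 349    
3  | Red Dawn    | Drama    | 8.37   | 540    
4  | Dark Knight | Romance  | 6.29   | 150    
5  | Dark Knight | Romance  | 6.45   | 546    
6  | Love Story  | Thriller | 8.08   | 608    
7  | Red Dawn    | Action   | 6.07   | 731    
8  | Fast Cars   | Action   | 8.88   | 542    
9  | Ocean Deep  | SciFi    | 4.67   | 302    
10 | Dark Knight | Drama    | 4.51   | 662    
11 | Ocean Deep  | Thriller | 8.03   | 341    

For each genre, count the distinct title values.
SELECT genre, COUNT(DISTINCT title)
FROM movies
GROUP BY genre

Result:
  Action: 2 distinct
  Comedy: 1 distinct
  Drama: 2 distinct
  Romance: 1 distinct
  SciFi: 1 distinct
  Thriller: 2 distinct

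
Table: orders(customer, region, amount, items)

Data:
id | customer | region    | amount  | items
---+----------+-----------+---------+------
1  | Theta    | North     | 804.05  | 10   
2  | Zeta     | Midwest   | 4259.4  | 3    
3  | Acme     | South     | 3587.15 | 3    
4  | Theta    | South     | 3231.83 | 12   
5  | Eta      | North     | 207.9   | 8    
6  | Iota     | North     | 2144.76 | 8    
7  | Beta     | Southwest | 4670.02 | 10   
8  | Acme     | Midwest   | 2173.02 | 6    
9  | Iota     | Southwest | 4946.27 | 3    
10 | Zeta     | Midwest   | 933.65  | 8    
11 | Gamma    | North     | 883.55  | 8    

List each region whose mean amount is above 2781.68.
SELECT region, AVG(amount)
FROM orders
GROUP BY region
HAVING AVG(amount) > 2781.68

Result:
  South: avg=3409.49
  Southwest: avg=4808.15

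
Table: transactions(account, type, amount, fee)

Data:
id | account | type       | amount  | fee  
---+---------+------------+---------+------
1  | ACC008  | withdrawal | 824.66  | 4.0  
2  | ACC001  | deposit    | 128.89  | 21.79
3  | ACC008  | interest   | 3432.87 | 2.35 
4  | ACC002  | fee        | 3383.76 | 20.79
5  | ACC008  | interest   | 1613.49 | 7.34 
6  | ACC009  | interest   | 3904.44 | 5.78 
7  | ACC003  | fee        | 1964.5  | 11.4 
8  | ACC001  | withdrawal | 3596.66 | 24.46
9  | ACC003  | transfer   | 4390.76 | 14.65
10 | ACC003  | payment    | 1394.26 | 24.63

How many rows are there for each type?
SELECT type, COUNT(*) as count
FROM transactions
GROUP BY type

Result:
  deposit: 1
  fee: 2
  interest: 3
  payment: 1
  transfer: 1
  withdrawal: 2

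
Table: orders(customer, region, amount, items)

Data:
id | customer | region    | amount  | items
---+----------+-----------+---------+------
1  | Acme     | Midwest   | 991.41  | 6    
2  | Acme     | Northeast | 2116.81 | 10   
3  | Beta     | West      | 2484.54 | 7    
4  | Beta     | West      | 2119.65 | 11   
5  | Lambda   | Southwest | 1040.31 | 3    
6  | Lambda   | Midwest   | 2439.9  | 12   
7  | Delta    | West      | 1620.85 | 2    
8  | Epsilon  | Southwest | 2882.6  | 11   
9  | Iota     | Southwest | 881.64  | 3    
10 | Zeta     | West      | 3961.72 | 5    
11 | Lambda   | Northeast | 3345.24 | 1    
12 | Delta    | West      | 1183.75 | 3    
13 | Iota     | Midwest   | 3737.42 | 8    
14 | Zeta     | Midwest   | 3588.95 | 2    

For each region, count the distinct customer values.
SELECT region, COUNT(DISTINCT customer)
FROM orders
GROUP BY region

Result:
  Midwest: 4 distinct
  Northeast: 2 distinct
  Southwest: 3 distinct
  West: 3 distinct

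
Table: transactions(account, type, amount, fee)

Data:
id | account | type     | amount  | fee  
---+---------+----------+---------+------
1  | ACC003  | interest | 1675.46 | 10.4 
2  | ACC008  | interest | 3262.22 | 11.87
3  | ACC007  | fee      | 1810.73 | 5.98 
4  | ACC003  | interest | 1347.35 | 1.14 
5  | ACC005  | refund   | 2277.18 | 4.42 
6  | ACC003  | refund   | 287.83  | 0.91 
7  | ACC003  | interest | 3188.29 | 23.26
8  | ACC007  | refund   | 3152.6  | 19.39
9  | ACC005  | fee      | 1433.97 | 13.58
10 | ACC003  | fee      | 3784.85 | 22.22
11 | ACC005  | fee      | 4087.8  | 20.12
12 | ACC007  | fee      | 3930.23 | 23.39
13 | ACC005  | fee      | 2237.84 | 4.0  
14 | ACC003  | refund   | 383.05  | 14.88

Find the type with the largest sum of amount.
SELECT type, SUM(amount) as val
FROM transactions
GROUP BY type
ORDER BY val DESC
LIMIT 1

Result: fee with sum(amount) = 17285.42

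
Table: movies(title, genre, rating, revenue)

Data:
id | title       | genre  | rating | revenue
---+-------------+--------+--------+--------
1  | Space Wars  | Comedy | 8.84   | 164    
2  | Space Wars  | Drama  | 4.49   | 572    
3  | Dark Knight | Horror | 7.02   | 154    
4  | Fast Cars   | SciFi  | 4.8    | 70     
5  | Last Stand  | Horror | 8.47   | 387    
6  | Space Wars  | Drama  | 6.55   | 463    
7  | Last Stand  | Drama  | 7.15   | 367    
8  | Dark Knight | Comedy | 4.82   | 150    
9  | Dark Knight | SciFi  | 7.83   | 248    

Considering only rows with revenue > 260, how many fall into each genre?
SELECT genre, COUNT(*)
FROM movies
WHERE revenue > 260
GROUP BY genre

Note: WHERE filters rows before grouping.

Result:
  Drama: 3
  Horror: 1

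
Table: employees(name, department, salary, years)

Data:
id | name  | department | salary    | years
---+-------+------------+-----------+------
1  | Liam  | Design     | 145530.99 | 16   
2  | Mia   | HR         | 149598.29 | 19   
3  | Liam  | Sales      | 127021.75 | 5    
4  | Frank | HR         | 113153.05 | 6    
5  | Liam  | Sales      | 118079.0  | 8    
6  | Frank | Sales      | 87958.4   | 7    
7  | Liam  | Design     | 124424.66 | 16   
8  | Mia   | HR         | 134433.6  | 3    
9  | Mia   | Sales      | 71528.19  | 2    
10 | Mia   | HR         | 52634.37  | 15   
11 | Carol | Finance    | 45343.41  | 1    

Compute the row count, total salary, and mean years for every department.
SELECT department,
       COUNT(*) as cnt,
       SUM(salary) as total_salary,
       AVG(years) as avg_years
FROM employees
GROUP BY department

Result:
  Design: 2 records, 269955.65 total salary, 16.00 avg years
  Finance: 1 records, 45343.41 total salary, 1.00 avg years
  HR: 4 records, 449819.31 total salary, 10.75 avg years
  Sales: 4 records, 404587.34 total salary, 5.50 avg years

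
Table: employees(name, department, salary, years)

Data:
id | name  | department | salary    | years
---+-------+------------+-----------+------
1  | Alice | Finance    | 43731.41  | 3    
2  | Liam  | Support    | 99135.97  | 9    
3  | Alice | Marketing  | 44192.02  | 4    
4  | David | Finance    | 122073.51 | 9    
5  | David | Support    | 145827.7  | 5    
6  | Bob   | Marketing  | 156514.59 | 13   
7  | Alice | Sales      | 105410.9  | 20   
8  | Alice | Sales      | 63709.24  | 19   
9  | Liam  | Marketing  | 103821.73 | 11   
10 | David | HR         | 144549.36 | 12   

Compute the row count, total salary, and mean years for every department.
SELECT department,
       COUNT(*) as cnt,
       SUM(salary) as total_salary,
       AVG(years) as avg_years
FROM employees
GROUP BY department

Result:
  Finance: 2 records, 165804.92 total salary, 6.00 avg years
  HR: 1 records, 144549.36 total salary, 12.00 avg years
  Marketing: 3 records, 304528.34 total salary, 9.33 avg years
  Sales: 2 records, 169120.14 total salary, 19.50 avg years
  Support: 2 records, 244963.67 total salary, 7.00 avg years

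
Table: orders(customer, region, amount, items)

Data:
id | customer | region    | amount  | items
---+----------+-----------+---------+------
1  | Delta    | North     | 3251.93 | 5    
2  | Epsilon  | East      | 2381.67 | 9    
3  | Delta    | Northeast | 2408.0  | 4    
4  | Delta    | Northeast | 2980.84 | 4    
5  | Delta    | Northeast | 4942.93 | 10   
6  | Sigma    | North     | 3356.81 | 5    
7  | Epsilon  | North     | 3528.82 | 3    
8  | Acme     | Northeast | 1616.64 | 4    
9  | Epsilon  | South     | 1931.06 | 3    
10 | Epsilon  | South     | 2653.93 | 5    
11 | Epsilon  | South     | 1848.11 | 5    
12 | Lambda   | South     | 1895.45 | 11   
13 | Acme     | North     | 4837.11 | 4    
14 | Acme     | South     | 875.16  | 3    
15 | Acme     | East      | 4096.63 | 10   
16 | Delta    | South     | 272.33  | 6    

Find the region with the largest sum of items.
SELECT region, SUM(items) as val
FROM orders
GROUP BY region
ORDER BY val DESC
LIMIT 1

Result: South with sum(items) = 33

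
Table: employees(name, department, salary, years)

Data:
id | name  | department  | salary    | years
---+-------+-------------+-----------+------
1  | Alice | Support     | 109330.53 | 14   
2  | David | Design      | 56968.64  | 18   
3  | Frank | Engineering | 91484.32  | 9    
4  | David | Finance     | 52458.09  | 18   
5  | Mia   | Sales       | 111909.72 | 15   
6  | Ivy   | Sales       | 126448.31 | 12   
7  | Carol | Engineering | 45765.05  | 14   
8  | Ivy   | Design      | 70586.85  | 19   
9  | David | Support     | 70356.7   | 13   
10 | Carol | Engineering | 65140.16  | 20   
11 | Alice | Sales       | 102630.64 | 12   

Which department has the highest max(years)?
SELECT department, MAX(years) as val
FROM employees
GROUP BY department
ORDER BY val DESC
LIMIT 1

Result: Engineering with max(years) = 20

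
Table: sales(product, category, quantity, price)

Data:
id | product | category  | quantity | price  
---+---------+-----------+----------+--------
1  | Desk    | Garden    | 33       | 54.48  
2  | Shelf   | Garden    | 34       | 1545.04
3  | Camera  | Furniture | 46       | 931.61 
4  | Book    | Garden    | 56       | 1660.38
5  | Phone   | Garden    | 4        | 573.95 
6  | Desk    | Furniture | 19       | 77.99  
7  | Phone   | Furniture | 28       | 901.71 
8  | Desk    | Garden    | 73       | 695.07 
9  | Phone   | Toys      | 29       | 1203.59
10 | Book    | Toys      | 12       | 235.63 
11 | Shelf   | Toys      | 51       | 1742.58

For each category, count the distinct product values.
SELECT category, COUNT(DISTINCT product)
FROM sales
GROUP BY category

Result:
  Furniture: 3 distinct
  Garden: 4 distinct
  Toys: 3 distinct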